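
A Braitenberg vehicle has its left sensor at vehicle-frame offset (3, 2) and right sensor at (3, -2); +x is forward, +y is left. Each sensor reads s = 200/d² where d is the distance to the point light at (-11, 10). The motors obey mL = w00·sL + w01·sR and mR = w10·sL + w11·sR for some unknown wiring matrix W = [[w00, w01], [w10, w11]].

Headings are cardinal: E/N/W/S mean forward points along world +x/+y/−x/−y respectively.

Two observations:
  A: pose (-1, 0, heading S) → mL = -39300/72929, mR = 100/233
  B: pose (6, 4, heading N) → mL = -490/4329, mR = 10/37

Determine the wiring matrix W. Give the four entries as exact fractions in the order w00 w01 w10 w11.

obs A: pose=(-1,0,S) → sL=200/313, sR=200/233, mL=-39300/72929, mR=100/233
obs B: pose=(6,4,N) → sL=100/117, sR=20/37, mL=-490/4329, mR=10/37
sensor matrix S = [[200/313, 200/233], [100/117, 20/37]]; det S = -122576000/315709641
solve [mL_A; mL_B] = S·[w00; w01] and [mR_A; mR_B] = S·[w10; w11]:
  w00 = 1/2, w01 = -1, w10 = 0, w11 = 1/2

1/2 -1 0 1/2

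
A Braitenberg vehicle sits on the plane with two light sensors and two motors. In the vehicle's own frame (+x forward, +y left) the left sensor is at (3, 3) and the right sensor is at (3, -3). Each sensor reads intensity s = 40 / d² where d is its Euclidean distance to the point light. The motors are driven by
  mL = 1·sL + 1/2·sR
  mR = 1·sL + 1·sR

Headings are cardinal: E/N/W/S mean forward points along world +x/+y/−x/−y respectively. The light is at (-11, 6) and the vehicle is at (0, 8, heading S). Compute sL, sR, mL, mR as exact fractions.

40/197 8/13 1308/2561 2096/2561

left sensor world pos  = (3, 5); dL² = 197
right sensor world pos = (-3, 5); dR² = 65
sL = 40/197 = 40/197
sR = 40/65 = 8/13
mL = 1·sL + 1/2·sR = 1308/2561
mR = 1·sL + 1·sR = 2096/2561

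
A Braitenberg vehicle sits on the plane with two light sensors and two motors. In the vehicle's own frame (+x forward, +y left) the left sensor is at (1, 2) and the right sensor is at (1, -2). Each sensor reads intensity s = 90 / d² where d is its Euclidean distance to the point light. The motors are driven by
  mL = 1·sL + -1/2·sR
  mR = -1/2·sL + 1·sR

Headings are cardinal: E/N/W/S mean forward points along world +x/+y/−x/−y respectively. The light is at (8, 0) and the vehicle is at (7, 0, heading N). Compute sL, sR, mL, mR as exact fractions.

left sensor world pos  = (5, 1); dL² = 10
right sensor world pos = (9, 1); dR² = 2
sL = 90/10 = 9
sR = 90/2 = 45
mL = 1·sL + -1/2·sR = -27/2
mR = -1/2·sL + 1·sR = 81/2

9 45 -27/2 81/2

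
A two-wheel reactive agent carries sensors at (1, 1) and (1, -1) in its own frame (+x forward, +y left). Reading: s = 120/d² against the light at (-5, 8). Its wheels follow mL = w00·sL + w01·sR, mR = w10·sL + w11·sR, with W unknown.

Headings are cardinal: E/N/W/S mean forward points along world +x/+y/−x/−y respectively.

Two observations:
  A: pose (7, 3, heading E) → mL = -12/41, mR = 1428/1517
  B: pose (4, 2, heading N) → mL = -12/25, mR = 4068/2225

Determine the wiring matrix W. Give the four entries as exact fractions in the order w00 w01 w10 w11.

obs A: pose=(7,3,E) → sL=24/37, sR=24/41, mL=-12/41, mR=1428/1517
obs B: pose=(4,2,N) → sL=120/89, sR=24/25, mL=-12/25, mR=4068/2225
sensor matrix S = [[24/37, 24/41], [120/89, 24/25]]; det S = -562176/3375325
solve [mL_A; mL_B] = S·[w00; w01] and [mR_A; mR_B] = S·[w10; w11]:
  w00 = 0, w01 = -1/2, w10 = 1, w11 = 1/2

0 -1/2 1 1/2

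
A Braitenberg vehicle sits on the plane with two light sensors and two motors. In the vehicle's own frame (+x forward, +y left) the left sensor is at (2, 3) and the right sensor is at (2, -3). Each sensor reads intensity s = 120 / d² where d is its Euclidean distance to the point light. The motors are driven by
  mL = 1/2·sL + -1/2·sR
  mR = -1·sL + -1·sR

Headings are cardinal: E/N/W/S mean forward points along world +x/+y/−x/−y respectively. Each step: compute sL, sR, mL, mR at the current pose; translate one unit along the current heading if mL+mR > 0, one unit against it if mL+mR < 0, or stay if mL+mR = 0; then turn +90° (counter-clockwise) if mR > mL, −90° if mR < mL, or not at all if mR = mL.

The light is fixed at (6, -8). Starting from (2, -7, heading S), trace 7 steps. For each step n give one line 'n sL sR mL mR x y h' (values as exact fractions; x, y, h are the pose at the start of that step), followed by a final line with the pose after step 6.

0 60 12/5 144/5 -312/5 2 -7 S
1 120/37 120/61 1440/2257 -11760/2257 2 -6 W
2 30/13 15/2 -135/52 -255/26 3 -6 N
3 120/17 24 -144/17 -528/17 3 -7 E
4 60 12/5 144/5 -312/5 2 -7 S
5 120/37 120/61 1440/2257 -11760/2257 2 -6 W
6 30/13 15/2 -135/52 -255/26 3 -6 N
final 3 -7 E

n=0: pose=(2,-7,S); sL=60, sR=12/5; mL=144/5, mR=-312/5; mL+mR=-168/5 → advance -1; mR−mL=-456/5 → turn -1·90°
n=1: pose=(2,-6,W); sL=120/37, sR=120/61; mL=1440/2257, mR=-11760/2257; mL+mR=-10320/2257 → advance -1; mR−mL=-13200/2257 → turn -1·90°
n=2: pose=(3,-6,N); sL=30/13, sR=15/2; mL=-135/52, mR=-255/26; mL+mR=-645/52 → advance -1; mR−mL=-375/52 → turn -1·90°
n=3: pose=(3,-7,E); sL=120/17, sR=24; mL=-144/17, mR=-528/17; mL+mR=-672/17 → advance -1; mR−mL=-384/17 → turn -1·90°
n=4: pose=(2,-7,S); sL=60, sR=12/5; mL=144/5, mR=-312/5; mL+mR=-168/5 → advance -1; mR−mL=-456/5 → turn -1·90°
n=5: pose=(2,-6,W); sL=120/37, sR=120/61; mL=1440/2257, mR=-11760/2257; mL+mR=-10320/2257 → advance -1; mR−mL=-13200/2257 → turn -1·90°
n=6: pose=(3,-6,N); sL=30/13, sR=15/2; mL=-135/52, mR=-255/26; mL+mR=-645/52 → advance -1; mR−mL=-375/52 → turn -1·90°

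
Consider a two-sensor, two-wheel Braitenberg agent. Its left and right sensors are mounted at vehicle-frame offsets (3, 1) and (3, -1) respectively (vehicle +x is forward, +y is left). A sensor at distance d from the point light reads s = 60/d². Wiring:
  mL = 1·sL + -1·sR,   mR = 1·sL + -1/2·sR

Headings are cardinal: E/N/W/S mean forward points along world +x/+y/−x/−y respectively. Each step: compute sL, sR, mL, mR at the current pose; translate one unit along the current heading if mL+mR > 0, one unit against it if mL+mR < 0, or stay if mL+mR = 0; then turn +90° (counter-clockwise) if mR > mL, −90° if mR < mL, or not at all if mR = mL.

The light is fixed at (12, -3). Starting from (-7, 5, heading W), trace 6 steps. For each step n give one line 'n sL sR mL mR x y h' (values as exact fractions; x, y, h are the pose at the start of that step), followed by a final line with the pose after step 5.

n=0: pose=(-7,5,W); sL=60/533, sR=12/113; mL=384/60229, mR=3582/60229; mL+mR=3966/60229 → advance +1; mR−mL=6/113 → turn +1·90°
n=1: pose=(-8,5,S); sL=30/193, sR=30/233; mL=1200/44969, mR=4095/44969; mL+mR=5295/44969 → advance +1; mR−mL=15/233 → turn +1·90°
n=2: pose=(-8,4,E); sL=60/353, sR=12/65; mL=-336/22945, mR=1782/22945; mL+mR=1446/22945 → advance +1; mR−mL=6/65 → turn +1·90°
n=3: pose=(-7,4,N); sL=3/25, sR=15/106; mL=-57/2650, mR=261/5300; mL+mR=147/5300 → advance +1; mR−mL=15/212 → turn +1·90°
n=4: pose=(-7,5,W); sL=60/533, sR=12/113; mL=384/60229, mR=3582/60229; mL+mR=3966/60229 → advance +1; mR−mL=6/113 → turn +1·90°
n=5: pose=(-8,5,S); sL=30/193, sR=30/233; mL=1200/44969, mR=4095/44969; mL+mR=5295/44969 → advance +1; mR−mL=15/233 → turn +1·90°

0 60/533 12/113 384/60229 3582/60229 -7 5 W
1 30/193 30/233 1200/44969 4095/44969 -8 5 S
2 60/353 12/65 -336/22945 1782/22945 -8 4 E
3 3/25 15/106 -57/2650 261/5300 -7 4 N
4 60/533 12/113 384/60229 3582/60229 -7 5 W
5 30/193 30/233 1200/44969 4095/44969 -8 5 S
final -8 4 E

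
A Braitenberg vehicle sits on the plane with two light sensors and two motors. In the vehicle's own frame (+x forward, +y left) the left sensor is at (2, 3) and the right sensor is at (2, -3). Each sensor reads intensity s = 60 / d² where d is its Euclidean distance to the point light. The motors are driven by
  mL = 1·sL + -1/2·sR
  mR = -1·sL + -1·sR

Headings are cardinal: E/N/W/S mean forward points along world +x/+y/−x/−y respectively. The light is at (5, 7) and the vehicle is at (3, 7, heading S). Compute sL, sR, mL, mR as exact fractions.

12 60/29 318/29 -408/29

left sensor world pos  = (6, 5); dL² = 5
right sensor world pos = (0, 5); dR² = 29
sL = 60/5 = 12
sR = 60/29 = 60/29
mL = 1·sL + -1/2·sR = 318/29
mR = -1·sL + -1·sR = -408/29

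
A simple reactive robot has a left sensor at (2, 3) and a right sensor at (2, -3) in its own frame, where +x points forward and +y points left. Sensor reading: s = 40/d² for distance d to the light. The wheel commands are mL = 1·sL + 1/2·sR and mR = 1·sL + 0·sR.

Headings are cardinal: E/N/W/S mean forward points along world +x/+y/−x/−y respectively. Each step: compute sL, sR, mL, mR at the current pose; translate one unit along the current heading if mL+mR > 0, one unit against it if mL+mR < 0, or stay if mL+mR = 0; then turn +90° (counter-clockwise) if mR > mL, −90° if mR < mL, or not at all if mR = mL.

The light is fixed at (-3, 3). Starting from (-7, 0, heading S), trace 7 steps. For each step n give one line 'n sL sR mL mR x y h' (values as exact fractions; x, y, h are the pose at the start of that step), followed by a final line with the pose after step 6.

0 20/13 20/37 870/481 20/13 -7 0 S
1 8/17 40/37 636/629 8/17 -7 -1 W
2 10/17 5 105/34 10/17 -8 -1 N
3 40/9 8/9 44/9 40/9 -8 0 E
4 20/13 20/37 870/481 20/13 -7 0 S
5 8/17 40/37 636/629 8/17 -7 -1 W
6 10/17 5 105/34 10/17 -8 -1 N
final -8 0 E

n=0: pose=(-7,0,S); sL=20/13, sR=20/37; mL=870/481, mR=20/13; mL+mR=1610/481 → advance +1; mR−mL=-10/37 → turn -1·90°
n=1: pose=(-7,-1,W); sL=8/17, sR=40/37; mL=636/629, mR=8/17; mL+mR=932/629 → advance +1; mR−mL=-20/37 → turn -1·90°
n=2: pose=(-8,-1,N); sL=10/17, sR=5; mL=105/34, mR=10/17; mL+mR=125/34 → advance +1; mR−mL=-5/2 → turn -1·90°
n=3: pose=(-8,0,E); sL=40/9, sR=8/9; mL=44/9, mR=40/9; mL+mR=28/3 → advance +1; mR−mL=-4/9 → turn -1·90°
n=4: pose=(-7,0,S); sL=20/13, sR=20/37; mL=870/481, mR=20/13; mL+mR=1610/481 → advance +1; mR−mL=-10/37 → turn -1·90°
n=5: pose=(-7,-1,W); sL=8/17, sR=40/37; mL=636/629, mR=8/17; mL+mR=932/629 → advance +1; mR−mL=-20/37 → turn -1·90°
n=6: pose=(-8,-1,N); sL=10/17, sR=5; mL=105/34, mR=10/17; mL+mR=125/34 → advance +1; mR−mL=-5/2 → turn -1·90°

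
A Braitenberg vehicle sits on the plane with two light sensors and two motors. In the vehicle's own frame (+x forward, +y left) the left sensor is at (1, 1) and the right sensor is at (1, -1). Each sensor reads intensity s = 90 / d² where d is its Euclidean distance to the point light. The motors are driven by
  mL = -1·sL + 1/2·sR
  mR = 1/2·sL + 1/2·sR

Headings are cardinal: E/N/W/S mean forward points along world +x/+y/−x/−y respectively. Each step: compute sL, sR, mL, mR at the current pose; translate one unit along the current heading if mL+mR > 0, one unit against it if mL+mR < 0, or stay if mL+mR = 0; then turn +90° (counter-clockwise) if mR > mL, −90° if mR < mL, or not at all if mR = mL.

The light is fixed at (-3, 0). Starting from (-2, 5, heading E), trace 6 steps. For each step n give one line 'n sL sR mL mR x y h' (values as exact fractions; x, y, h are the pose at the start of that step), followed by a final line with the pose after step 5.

n=0: pose=(-2,5,E); sL=9/4, sR=9/2; mL=0, mR=27/8; mL+mR=27/8 → advance +1; mR−mL=27/8 → turn +1·90°
n=1: pose=(-1,5,N); sL=90/37, sR=2; mL=-53/37, mR=82/37; mL+mR=29/37 → advance +1; mR−mL=135/37 → turn +1·90°
n=2: pose=(-1,6,W); sL=45/13, sR=9/5; mL=-333/130, mR=171/65; mL+mR=9/130 → advance +1; mR−mL=135/26 → turn +1·90°
n=3: pose=(-2,6,S); sL=90/29, sR=18/5; mL=-189/145, mR=486/145; mL+mR=297/145 → advance +1; mR−mL=135/29 → turn +1·90°
n=4: pose=(-2,5,E); sL=9/4, sR=9/2; mL=0, mR=27/8; mL+mR=27/8 → advance +1; mR−mL=27/8 → turn +1·90°
n=5: pose=(-1,5,N); sL=90/37, sR=2; mL=-53/37, mR=82/37; mL+mR=29/37 → advance +1; mR−mL=135/37 → turn +1·90°

0 9/4 9/2 0 27/8 -2 5 E
1 90/37 2 -53/37 82/37 -1 5 N
2 45/13 9/5 -333/130 171/65 -1 6 W
3 90/29 18/5 -189/145 486/145 -2 6 S
4 9/4 9/2 0 27/8 -2 5 E
5 90/37 2 -53/37 82/37 -1 5 N
final -1 6 W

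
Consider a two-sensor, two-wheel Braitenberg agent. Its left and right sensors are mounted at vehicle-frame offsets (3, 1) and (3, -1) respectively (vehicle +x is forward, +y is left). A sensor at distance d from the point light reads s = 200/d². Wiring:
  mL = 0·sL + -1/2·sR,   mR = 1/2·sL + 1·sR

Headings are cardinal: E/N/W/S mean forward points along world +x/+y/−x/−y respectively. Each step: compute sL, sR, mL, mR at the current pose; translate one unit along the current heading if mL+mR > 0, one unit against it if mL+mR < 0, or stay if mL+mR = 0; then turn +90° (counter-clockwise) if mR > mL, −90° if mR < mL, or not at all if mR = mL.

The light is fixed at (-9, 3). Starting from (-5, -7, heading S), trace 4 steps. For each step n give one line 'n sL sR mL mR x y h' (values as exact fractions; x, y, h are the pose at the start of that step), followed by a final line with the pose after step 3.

0 100/97 100/89 -50/89 14150/8633 -5 -7 S
1 200/149 200/193 -100/193 49100/28757 -5 -8 E
2 5/2 2 -1 13/4 -4 -8 N
3 8/5 40/17 -20/17 268/85 -4 -7 W
final -5 -7 S

n=0: pose=(-5,-7,S); sL=100/97, sR=100/89; mL=-50/89, mR=14150/8633; mL+mR=9300/8633 → advance +1; mR−mL=19000/8633 → turn +1·90°
n=1: pose=(-5,-8,E); sL=200/149, sR=200/193; mL=-100/193, mR=49100/28757; mL+mR=34200/28757 → advance +1; mR−mL=64000/28757 → turn +1·90°
n=2: pose=(-4,-8,N); sL=5/2, sR=2; mL=-1, mR=13/4; mL+mR=9/4 → advance +1; mR−mL=17/4 → turn +1·90°
n=3: pose=(-4,-7,W); sL=8/5, sR=40/17; mL=-20/17, mR=268/85; mL+mR=168/85 → advance +1; mR−mL=368/85 → turn +1·90°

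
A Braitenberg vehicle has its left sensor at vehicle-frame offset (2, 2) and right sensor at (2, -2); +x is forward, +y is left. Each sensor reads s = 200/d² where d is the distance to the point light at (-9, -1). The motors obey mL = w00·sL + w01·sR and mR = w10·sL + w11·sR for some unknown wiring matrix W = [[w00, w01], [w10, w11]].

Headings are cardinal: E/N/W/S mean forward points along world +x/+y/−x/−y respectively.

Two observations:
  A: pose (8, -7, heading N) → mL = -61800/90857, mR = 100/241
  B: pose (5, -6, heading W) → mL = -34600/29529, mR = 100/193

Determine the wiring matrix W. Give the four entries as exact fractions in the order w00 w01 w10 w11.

obs A: pose=(8,-7,N) → sL=200/241, sR=200/377, mL=-61800/90857, mR=100/241
obs B: pose=(5,-6,W) → sL=200/193, sR=200/153, mL=-34600/29529, mR=100/193
sensor matrix S = [[200/241, 200/377], [200/193, 200/153]]; det S = 1435520000/2682916353
solve [mL_A; mL_B] = S·[w00; w01] and [mR_A; mR_B] = S·[w10; w11]:
  w00 = -1/2, w01 = -1/2, w10 = 1/2, w11 = 0

-1/2 -1/2 1/2 0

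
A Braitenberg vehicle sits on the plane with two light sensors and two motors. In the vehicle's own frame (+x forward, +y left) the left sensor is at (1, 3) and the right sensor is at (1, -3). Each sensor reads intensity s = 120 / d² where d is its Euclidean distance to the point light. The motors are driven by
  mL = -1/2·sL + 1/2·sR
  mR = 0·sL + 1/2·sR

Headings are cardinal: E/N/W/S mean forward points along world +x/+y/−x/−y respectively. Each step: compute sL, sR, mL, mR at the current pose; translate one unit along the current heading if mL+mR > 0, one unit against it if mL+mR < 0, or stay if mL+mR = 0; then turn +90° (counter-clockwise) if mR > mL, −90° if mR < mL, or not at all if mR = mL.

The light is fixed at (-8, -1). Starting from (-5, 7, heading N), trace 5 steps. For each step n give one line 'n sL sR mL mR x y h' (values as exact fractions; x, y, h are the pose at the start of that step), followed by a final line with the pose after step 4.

0 40/27 40/39 -80/351 20/39 -5 7 N
1 3 30/37 -81/74 15/37 -5 8 W
2 120/113 24/13 576/1469 12/13 -4 8 S
3 60/73 12/5 288/365 6/5 -4 7 E
4 24/17 24/29 -144/493 12/29 -3 7 N
final -3 8 W

n=0: pose=(-5,7,N); sL=40/27, sR=40/39; mL=-80/351, mR=20/39; mL+mR=100/351 → advance +1; mR−mL=20/27 → turn +1·90°
n=1: pose=(-5,8,W); sL=3, sR=30/37; mL=-81/74, mR=15/37; mL+mR=-51/74 → advance -1; mR−mL=3/2 → turn +1·90°
n=2: pose=(-4,8,S); sL=120/113, sR=24/13; mL=576/1469, mR=12/13; mL+mR=1932/1469 → advance +1; mR−mL=60/113 → turn +1·90°
n=3: pose=(-4,7,E); sL=60/73, sR=12/5; mL=288/365, mR=6/5; mL+mR=726/365 → advance +1; mR−mL=30/73 → turn +1·90°
n=4: pose=(-3,7,N); sL=24/17, sR=24/29; mL=-144/493, mR=12/29; mL+mR=60/493 → advance +1; mR−mL=12/17 → turn +1·90°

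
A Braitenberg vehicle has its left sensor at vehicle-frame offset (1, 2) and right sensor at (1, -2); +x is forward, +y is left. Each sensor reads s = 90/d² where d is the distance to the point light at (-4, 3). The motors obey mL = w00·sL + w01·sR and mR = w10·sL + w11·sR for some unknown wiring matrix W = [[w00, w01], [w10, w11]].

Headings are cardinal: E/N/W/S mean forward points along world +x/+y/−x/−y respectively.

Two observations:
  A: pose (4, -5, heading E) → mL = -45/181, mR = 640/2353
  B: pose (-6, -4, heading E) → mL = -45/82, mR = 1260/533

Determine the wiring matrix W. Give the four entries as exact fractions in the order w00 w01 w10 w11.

obs A: pose=(4,-5,E) → sL=10/13, sR=90/181, mL=-45/181, mR=640/2353
obs B: pose=(-6,-4,E) → sL=45/13, sR=45/41, mL=-45/82, mR=1260/533
sensor matrix S = [[10/13, 90/181], [45/13, 45/41]]; det S = -84600/96473
solve [mL_A; mL_B] = S·[w00; w01] and [mR_A; mR_B] = S·[w10; w11]:
  w00 = 0, w01 = -1/2, w10 = 1, w11 = -1

0 -1/2 1 -1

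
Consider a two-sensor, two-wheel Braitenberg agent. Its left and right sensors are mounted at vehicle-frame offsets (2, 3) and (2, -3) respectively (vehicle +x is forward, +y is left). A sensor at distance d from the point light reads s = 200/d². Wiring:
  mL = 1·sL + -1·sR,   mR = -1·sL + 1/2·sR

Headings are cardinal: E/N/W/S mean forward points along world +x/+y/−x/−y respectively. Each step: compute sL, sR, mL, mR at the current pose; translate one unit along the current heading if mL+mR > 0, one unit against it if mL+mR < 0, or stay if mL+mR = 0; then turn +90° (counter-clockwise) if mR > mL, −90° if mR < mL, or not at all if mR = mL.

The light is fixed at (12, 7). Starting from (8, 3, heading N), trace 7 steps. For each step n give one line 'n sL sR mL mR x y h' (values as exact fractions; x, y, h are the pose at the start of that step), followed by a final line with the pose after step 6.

n=0: pose=(8,3,N); sL=200/53, sR=40; mL=-1920/53, mR=860/53; mL+mR=-20 → advance -1; mR−mL=2780/53 → turn +1·90°
n=1: pose=(8,2,W); sL=2, sR=5; mL=-3, mR=1/2; mL+mR=-5/2 → advance -1; mR−mL=7/2 → turn +1·90°
n=2: pose=(9,2,S); sL=200/49, sR=40/17; mL=1440/833, mR=-2420/833; mL+mR=-20/17 → advance -1; mR−mL=-3860/833 → turn -1·90°
n=3: pose=(9,3,W); sL=100/37, sR=100/13; mL=-2400/481, mR=550/481; mL+mR=-50/13 → advance -1; mR−mL=2950/481 → turn +1·90°
n=4: pose=(10,3,S); sL=200/37, sR=200/61; mL=4800/2257, mR=-8500/2257; mL+mR=-100/61 → advance -1; mR−mL=-13300/2257 → turn -1·90°
n=5: pose=(10,4,W); sL=50/13, sR=25/2; mL=-225/26, mR=125/52; mL+mR=-25/4 → advance -1; mR−mL=575/52 → turn +1·90°
n=6: pose=(11,4,S); sL=200/29, sR=200/41; mL=2400/1189, mR=-5300/1189; mL+mR=-100/41 → advance -1; mR−mL=-7700/1189 → turn -1·90°

0 200/53 40 -1920/53 860/53 8 3 N
1 2 5 -3 1/2 8 2 W
2 200/49 40/17 1440/833 -2420/833 9 2 S
3 100/37 100/13 -2400/481 550/481 9 3 W
4 200/37 200/61 4800/2257 -8500/2257 10 3 S
5 50/13 25/2 -225/26 125/52 10 4 W
6 200/29 200/41 2400/1189 -5300/1189 11 4 S
final 11 5 W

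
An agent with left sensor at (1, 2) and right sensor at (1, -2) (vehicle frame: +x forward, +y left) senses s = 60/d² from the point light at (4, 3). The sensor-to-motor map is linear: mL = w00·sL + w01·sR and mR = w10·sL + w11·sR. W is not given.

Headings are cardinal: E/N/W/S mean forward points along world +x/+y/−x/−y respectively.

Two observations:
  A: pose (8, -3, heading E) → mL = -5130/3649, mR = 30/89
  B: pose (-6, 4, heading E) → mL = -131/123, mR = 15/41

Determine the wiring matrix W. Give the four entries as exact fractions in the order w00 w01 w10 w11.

obs A: pose=(8,-3,E) → sL=60/41, sR=60/89, mL=-5130/3649, mR=30/89
obs B: pose=(-6,4,E) → sL=2/3, sR=30/41, mL=-131/123, mR=15/41
sensor matrix S = [[60/41, 60/89], [2/3, 30/41]]; det S = 92960/149609
solve [mL_A; mL_B] = S·[w00; w01] and [mR_A; mR_B] = S·[w10; w11]:
  w00 = -1/2, w01 = -1, w10 = 0, w11 = 1/2

-1/2 -1 0 1/2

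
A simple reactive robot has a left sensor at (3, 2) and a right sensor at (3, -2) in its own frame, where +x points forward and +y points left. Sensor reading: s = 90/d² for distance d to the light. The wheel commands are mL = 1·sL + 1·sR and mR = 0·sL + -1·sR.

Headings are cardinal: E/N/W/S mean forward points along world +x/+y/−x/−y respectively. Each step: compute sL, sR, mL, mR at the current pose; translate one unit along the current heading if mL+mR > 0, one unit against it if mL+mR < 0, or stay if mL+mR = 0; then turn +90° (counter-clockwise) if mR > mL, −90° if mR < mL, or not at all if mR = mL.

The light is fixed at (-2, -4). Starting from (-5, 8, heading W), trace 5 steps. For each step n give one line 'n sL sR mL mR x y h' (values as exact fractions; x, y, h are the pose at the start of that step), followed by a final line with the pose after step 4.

n=0: pose=(-5,8,W); sL=45/68, sR=45/116; mL=1035/986, mR=-45/116; mL+mR=45/68 → advance +1; mR−mL=-2835/1972 → turn -1·90°
n=1: pose=(-6,8,N); sL=10/29, sR=90/229; mL=4900/6641, mR=-90/229; mL+mR=10/29 → advance +1; mR−mL=-7510/6641 → turn -1·90°
n=2: pose=(-6,9,E); sL=45/113, sR=45/61; mL=7830/6893, mR=-45/61; mL+mR=45/113 → advance +1; mR−mL=-12915/6893 → turn -1·90°
n=3: pose=(-5,9,S); sL=90/101, sR=18/25; mL=4068/2525, mR=-18/25; mL+mR=90/101 → advance +1; mR−mL=-5886/2525 → turn -1·90°
n=4: pose=(-5,8,W); sL=45/68, sR=45/116; mL=1035/986, mR=-45/116; mL+mR=45/68 → advance +1; mR−mL=-2835/1972 → turn -1·90°

0 45/68 45/116 1035/986 -45/116 -5 8 W
1 10/29 90/229 4900/6641 -90/229 -6 8 N
2 45/113 45/61 7830/6893 -45/61 -6 9 E
3 90/101 18/25 4068/2525 -18/25 -5 9 S
4 45/68 45/116 1035/986 -45/116 -5 8 W
final -6 8 N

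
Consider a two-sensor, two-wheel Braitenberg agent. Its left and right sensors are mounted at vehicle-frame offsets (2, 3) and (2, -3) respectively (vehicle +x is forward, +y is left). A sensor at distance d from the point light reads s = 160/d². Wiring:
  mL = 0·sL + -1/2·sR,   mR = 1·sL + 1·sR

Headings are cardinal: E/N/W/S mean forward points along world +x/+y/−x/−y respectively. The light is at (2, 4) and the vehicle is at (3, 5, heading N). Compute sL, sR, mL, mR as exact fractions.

left sensor world pos  = (0, 7); dL² = 13
right sensor world pos = (6, 7); dR² = 25
sL = 160/13 = 160/13
sR = 160/25 = 32/5
mL = 0·sL + -1/2·sR = -16/5
mR = 1·sL + 1·sR = 1216/65

160/13 32/5 -16/5 1216/65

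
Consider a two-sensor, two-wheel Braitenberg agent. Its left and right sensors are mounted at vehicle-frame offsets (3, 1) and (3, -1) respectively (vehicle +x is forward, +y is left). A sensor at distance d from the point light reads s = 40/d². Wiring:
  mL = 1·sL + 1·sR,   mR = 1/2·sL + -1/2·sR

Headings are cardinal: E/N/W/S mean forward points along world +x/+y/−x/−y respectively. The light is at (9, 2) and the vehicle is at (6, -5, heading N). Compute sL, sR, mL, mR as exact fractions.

5/4 2 13/4 -3/8

left sensor world pos  = (5, -2); dL² = 32
right sensor world pos = (7, -2); dR² = 20
sL = 40/32 = 5/4
sR = 40/20 = 2
mL = 1·sL + 1·sR = 13/4
mR = 1/2·sL + -1/2·sR = -3/8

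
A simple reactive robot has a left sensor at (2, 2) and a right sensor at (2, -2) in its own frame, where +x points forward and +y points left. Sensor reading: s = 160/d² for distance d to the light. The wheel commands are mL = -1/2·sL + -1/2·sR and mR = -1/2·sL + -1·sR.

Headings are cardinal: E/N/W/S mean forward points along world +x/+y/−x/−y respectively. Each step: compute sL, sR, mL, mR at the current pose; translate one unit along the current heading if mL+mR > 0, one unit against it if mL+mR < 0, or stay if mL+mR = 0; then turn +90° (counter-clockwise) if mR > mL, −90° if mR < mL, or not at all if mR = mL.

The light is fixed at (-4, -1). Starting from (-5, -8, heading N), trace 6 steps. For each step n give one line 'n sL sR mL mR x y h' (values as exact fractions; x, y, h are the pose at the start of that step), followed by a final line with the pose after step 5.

n=0: pose=(-5,-8,N); sL=80/17, sR=80/13; mL=-1200/221, mR=-1880/221; mL+mR=-3080/221 → advance -1; mR−mL=-40/13 → turn -1·90°
n=1: pose=(-5,-9,E); sL=160/37, sR=160/101; mL=-11040/3737, mR=-14000/3737; mL+mR=-25040/3737 → advance -1; mR−mL=-80/101 → turn -1·90°
n=2: pose=(-6,-9,S); sL=8/5, sR=40/29; mL=-216/145, mR=-316/145; mL+mR=-532/145 → advance -1; mR−mL=-20/29 → turn -1·90°
n=3: pose=(-6,-8,W); sL=160/97, sR=160/41; mL=-11040/3977, mR=-18800/3977; mL+mR=-29840/3977 → advance -1; mR−mL=-80/41 → turn -1·90°
n=4: pose=(-5,-8,N); sL=80/17, sR=80/13; mL=-1200/221, mR=-1880/221; mL+mR=-3080/221 → advance -1; mR−mL=-40/13 → turn -1·90°
n=5: pose=(-5,-9,E); sL=160/37, sR=160/101; mL=-11040/3737, mR=-14000/3737; mL+mR=-25040/3737 → advance -1; mR−mL=-80/101 → turn -1·90°

0 80/17 80/13 -1200/221 -1880/221 -5 -8 N
1 160/37 160/101 -11040/3737 -14000/3737 -5 -9 E
2 8/5 40/29 -216/145 -316/145 -6 -9 S
3 160/97 160/41 -11040/3977 -18800/3977 -6 -8 W
4 80/17 80/13 -1200/221 -1880/221 -5 -8 N
5 160/37 160/101 -11040/3737 -14000/3737 -5 -9 E
final -6 -9 S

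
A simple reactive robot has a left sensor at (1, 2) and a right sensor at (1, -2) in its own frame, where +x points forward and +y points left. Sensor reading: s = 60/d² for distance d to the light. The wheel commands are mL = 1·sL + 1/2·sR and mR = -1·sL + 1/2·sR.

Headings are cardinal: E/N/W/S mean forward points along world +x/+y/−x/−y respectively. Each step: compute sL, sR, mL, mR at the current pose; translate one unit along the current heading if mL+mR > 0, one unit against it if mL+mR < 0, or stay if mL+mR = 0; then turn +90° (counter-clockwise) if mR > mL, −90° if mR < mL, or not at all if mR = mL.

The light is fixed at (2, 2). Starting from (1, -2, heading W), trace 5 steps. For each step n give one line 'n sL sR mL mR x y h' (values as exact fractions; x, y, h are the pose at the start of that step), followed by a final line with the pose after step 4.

n=0: pose=(1,-2,W); sL=3/2, sR=15/2; mL=21/4, mR=9/4; mL+mR=15/2 → advance +1; mR−mL=-3 → turn -1·90°
n=1: pose=(0,-2,N); sL=12/5, sR=20/3; mL=86/15, mR=14/15; mL+mR=20/3 → advance +1; mR−mL=-24/5 → turn -1·90°
n=2: pose=(0,-1,E); sL=30, sR=30/13; mL=405/13, mR=-375/13; mL+mR=30/13 → advance +1; mR−mL=-60 → turn -1·90°
n=3: pose=(1,-1,S); sL=60/17, sR=12/5; mL=402/85, mR=-198/85; mL+mR=12/5 → advance +1; mR−mL=-120/17 → turn -1·90°
n=4: pose=(1,-2,W); sL=3/2, sR=15/2; mL=21/4, mR=9/4; mL+mR=15/2 → advance +1; mR−mL=-3 → turn -1·90°

0 3/2 15/2 21/4 9/4 1 -2 W
1 12/5 20/3 86/15 14/15 0 -2 N
2 30 30/13 405/13 -375/13 0 -1 E
3 60/17 12/5 402/85 -198/85 1 -1 S
4 3/2 15/2 21/4 9/4 1 -2 W
final 0 -2 N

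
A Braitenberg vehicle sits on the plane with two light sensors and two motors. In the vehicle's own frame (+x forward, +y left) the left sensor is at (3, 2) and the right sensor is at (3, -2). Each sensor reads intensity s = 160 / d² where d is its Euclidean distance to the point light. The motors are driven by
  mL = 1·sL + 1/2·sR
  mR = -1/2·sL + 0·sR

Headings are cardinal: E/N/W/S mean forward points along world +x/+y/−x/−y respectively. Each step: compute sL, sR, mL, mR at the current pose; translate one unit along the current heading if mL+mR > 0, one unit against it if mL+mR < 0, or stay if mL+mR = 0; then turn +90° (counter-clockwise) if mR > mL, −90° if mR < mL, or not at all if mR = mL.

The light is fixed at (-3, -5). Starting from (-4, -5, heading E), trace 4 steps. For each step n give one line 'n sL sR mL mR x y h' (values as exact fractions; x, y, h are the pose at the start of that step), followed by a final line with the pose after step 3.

0 20 20 30 -10 -4 -5 E
1 160/13 160/13 240/13 -80/13 -3 -5 S
2 80/9 16 152/9 -40/9 -3 -6 W
3 160/13 32 368/13 -80/13 -4 -6 N
final -4 -5 E

n=0: pose=(-4,-5,E); sL=20, sR=20; mL=30, mR=-10; mL+mR=20 → advance +1; mR−mL=-40 → turn -1·90°
n=1: pose=(-3,-5,S); sL=160/13, sR=160/13; mL=240/13, mR=-80/13; mL+mR=160/13 → advance +1; mR−mL=-320/13 → turn -1·90°
n=2: pose=(-3,-6,W); sL=80/9, sR=16; mL=152/9, mR=-40/9; mL+mR=112/9 → advance +1; mR−mL=-64/3 → turn -1·90°
n=3: pose=(-4,-6,N); sL=160/13, sR=32; mL=368/13, mR=-80/13; mL+mR=288/13 → advance +1; mR−mL=-448/13 → turn -1·90°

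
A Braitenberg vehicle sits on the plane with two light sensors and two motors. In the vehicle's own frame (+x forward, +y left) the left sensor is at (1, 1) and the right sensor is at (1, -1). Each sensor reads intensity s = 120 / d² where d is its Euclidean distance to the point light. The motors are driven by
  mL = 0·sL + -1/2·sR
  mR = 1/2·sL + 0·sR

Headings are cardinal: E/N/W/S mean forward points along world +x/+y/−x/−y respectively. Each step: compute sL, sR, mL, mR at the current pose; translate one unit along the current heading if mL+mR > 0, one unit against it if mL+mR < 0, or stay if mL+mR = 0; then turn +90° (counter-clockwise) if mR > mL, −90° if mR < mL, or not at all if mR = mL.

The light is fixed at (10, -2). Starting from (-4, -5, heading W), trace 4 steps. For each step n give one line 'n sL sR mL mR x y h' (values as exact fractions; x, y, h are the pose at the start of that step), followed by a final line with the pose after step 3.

0 120/241 120/229 -60/229 60/241 -4 -5 W
1 3/4 30/53 -15/53 3/8 -3 -5 S
2 40/51 120/169 -60/169 20/51 -3 -6 E
3 60/89 12/13 -6/13 30/89 -2 -6 N
final -2 -7 W

n=0: pose=(-4,-5,W); sL=120/241, sR=120/229; mL=-60/229, mR=60/241; mL+mR=-720/55189 → advance -1; mR−mL=28200/55189 → turn +1·90°
n=1: pose=(-3,-5,S); sL=3/4, sR=30/53; mL=-15/53, mR=3/8; mL+mR=39/424 → advance +1; mR−mL=279/424 → turn +1·90°
n=2: pose=(-3,-6,E); sL=40/51, sR=120/169; mL=-60/169, mR=20/51; mL+mR=320/8619 → advance +1; mR−mL=6440/8619 → turn +1·90°
n=3: pose=(-2,-6,N); sL=60/89, sR=12/13; mL=-6/13, mR=30/89; mL+mR=-144/1157 → advance -1; mR−mL=924/1157 → turn +1·90°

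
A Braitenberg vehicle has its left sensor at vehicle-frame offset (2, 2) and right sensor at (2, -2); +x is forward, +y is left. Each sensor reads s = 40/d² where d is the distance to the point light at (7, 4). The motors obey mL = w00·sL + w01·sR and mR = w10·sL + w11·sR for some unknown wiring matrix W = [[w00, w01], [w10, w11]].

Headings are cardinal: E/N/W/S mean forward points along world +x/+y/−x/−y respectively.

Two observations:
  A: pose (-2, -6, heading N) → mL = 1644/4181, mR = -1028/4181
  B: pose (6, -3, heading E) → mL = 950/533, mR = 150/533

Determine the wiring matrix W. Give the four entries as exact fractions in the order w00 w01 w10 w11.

1 1/2 1/2 -1

obs A: pose=(-2,-6,N) → sL=8/37, sR=40/113, mL=1644/4181, mR=-1028/4181
obs B: pose=(6,-3,E) → sL=20/13, sR=20/41, mL=950/533, mR=150/533
sensor matrix S = [[8/37, 40/113], [20/13, 20/41]]; det S = -978560/2228473
solve [mL_A; mL_B] = S·[w00; w01] and [mR_A; mR_B] = S·[w10; w11]:
  w00 = 1, w01 = 1/2, w10 = 1/2, w11 = -1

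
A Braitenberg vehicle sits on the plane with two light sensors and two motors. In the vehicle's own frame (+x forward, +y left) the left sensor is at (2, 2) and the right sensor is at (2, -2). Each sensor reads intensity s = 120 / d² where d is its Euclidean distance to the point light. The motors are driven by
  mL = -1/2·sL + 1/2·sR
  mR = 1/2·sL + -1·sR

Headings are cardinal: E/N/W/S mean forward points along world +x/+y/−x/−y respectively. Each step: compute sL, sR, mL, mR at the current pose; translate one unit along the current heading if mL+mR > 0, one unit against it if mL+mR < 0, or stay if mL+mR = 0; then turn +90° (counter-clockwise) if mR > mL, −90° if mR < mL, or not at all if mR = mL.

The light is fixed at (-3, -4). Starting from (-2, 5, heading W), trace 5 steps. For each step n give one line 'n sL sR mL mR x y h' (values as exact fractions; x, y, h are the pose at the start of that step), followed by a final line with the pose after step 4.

n=0: pose=(-2,5,W); sL=12/5, sR=60/61; mL=-216/305, mR=66/305; mL+mR=-30/61 → advance -1; mR−mL=282/305 → turn +1·90°
n=1: pose=(-1,5,S); sL=24/13, sR=120/49; mL=192/637, mR=-972/637; mL+mR=-60/49 → advance -1; mR−mL=-1164/637 → turn -1·90°
n=2: pose=(-1,6,W); sL=15/8, sR=5/6; mL=-25/48, mR=5/48; mL+mR=-5/12 → advance -1; mR−mL=5/8 → turn +1·90°
n=3: pose=(0,6,S); sL=120/89, sR=24/13; mL=288/1157, mR=-1356/1157; mL+mR=-12/13 → advance -1; mR−mL=-1644/1157 → turn -1·90°
n=4: pose=(0,7,W); sL=60/41, sR=12/17; mL=-264/697, mR=18/697; mL+mR=-6/17 → advance -1; mR−mL=282/697 → turn +1·90°

0 12/5 60/61 -216/305 66/305 -2 5 W
1 24/13 120/49 192/637 -972/637 -1 5 S
2 15/8 5/6 -25/48 5/48 -1 6 W
3 120/89 24/13 288/1157 -1356/1157 0 6 S
4 60/41 12/17 -264/697 18/697 0 7 W
final 1 7 S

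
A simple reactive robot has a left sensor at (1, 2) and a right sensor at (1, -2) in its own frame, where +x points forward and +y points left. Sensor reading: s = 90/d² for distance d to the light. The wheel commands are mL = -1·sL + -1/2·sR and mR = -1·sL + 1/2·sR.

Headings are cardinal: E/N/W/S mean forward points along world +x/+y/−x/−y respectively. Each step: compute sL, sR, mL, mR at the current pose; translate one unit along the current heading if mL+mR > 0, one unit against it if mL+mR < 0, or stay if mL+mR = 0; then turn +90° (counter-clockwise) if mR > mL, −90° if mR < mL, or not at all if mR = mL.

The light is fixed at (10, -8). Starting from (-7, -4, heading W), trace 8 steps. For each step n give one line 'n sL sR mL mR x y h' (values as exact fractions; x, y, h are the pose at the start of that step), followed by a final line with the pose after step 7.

0 45/164 1/4 -131/328 -49/328 -7 -4 W
1 18/41 10/37 -871/1517 -461/1517 -6 -4 S
2 45/137 5/13 -1855/3562 -485/3562 -6 -3 E
3 90/397 10/29 -4595/11513 -625/11513 -7 -3 N
4 45/164 1/4 -131/328 -49/328 -7 -4 W
5 18/41 10/37 -871/1517 -461/1517 -6 -4 S
6 45/137 5/13 -1855/3562 -485/3562 -6 -3 E
7 90/397 10/29 -4595/11513 -625/11513 -7 -3 N
final -7 -4 W

n=0: pose=(-7,-4,W); sL=45/164, sR=1/4; mL=-131/328, mR=-49/328; mL+mR=-45/82 → advance -1; mR−mL=1/4 → turn +1·90°
n=1: pose=(-6,-4,S); sL=18/41, sR=10/37; mL=-871/1517, mR=-461/1517; mL+mR=-36/41 → advance -1; mR−mL=10/37 → turn +1·90°
n=2: pose=(-6,-3,E); sL=45/137, sR=5/13; mL=-1855/3562, mR=-485/3562; mL+mR=-90/137 → advance -1; mR−mL=5/13 → turn +1·90°
n=3: pose=(-7,-3,N); sL=90/397, sR=10/29; mL=-4595/11513, mR=-625/11513; mL+mR=-180/397 → advance -1; mR−mL=10/29 → turn +1·90°
n=4: pose=(-7,-4,W); sL=45/164, sR=1/4; mL=-131/328, mR=-49/328; mL+mR=-45/82 → advance -1; mR−mL=1/4 → turn +1·90°
n=5: pose=(-6,-4,S); sL=18/41, sR=10/37; mL=-871/1517, mR=-461/1517; mL+mR=-36/41 → advance -1; mR−mL=10/37 → turn +1·90°
n=6: pose=(-6,-3,E); sL=45/137, sR=5/13; mL=-1855/3562, mR=-485/3562; mL+mR=-90/137 → advance -1; mR−mL=5/13 → turn +1·90°
n=7: pose=(-7,-3,N); sL=90/397, sR=10/29; mL=-4595/11513, mR=-625/11513; mL+mR=-180/397 → advance -1; mR−mL=10/29 → turn +1·90°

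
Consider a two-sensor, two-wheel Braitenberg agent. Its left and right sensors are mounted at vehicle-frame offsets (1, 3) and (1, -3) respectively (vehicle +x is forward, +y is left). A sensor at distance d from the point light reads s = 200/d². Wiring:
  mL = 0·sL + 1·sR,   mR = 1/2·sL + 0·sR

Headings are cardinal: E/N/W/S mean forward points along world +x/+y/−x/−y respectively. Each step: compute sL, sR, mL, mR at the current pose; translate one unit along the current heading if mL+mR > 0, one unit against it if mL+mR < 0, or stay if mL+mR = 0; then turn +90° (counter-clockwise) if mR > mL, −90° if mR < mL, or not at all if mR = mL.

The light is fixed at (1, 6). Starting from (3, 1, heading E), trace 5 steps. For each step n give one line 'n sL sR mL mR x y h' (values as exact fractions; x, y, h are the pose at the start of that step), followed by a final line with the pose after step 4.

0 200/13 200/73 200/73 100/13 3 1 E
1 25/2 50/13 50/13 25/4 4 1 N
2 200/53 40 40 100/53 4 2 W
3 20 100/17 100/17 10 3 2 N
4 200/37 200 200 100/37 3 3 W
final 2 3 N

n=0: pose=(3,1,E); sL=200/13, sR=200/73; mL=200/73, mR=100/13; mL+mR=9900/949 → advance +1; mR−mL=4700/949 → turn +1·90°
n=1: pose=(4,1,N); sL=25/2, sR=50/13; mL=50/13, mR=25/4; mL+mR=525/52 → advance +1; mR−mL=125/52 → turn +1·90°
n=2: pose=(4,2,W); sL=200/53, sR=40; mL=40, mR=100/53; mL+mR=2220/53 → advance +1; mR−mL=-2020/53 → turn -1·90°
n=3: pose=(3,2,N); sL=20, sR=100/17; mL=100/17, mR=10; mL+mR=270/17 → advance +1; mR−mL=70/17 → turn +1·90°
n=4: pose=(3,3,W); sL=200/37, sR=200; mL=200, mR=100/37; mL+mR=7500/37 → advance +1; mR−mL=-7300/37 → turn -1·90°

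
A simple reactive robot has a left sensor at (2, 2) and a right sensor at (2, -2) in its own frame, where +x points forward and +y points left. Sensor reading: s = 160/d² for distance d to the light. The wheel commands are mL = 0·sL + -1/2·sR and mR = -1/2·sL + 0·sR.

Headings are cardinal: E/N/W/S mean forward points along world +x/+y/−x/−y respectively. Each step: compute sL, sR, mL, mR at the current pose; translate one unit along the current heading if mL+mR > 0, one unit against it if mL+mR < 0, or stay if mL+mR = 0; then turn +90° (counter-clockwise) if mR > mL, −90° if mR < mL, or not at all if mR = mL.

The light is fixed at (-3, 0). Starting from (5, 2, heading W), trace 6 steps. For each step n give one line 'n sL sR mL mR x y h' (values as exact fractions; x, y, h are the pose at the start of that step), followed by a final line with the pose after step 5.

n=0: pose=(5,2,W); sL=40/9, sR=40/13; mL=-20/13, mR=-20/9; mL+mR=-440/117 → advance -1; mR−mL=-80/117 → turn -1·90°
n=1: pose=(6,2,N); sL=32/13, sR=160/137; mL=-80/137, mR=-16/13; mL+mR=-3232/1781 → advance -1; mR−mL=-1152/1781 → turn -1·90°
n=2: pose=(6,1,E); sL=16/13, sR=80/61; mL=-40/61, mR=-8/13; mL+mR=-1008/793 → advance -1; mR−mL=32/793 → turn +1·90°
n=3: pose=(5,1,N); sL=32/9, sR=160/109; mL=-80/109, mR=-16/9; mL+mR=-2464/981 → advance -1; mR−mL=-1024/981 → turn -1·90°
n=4: pose=(5,0,E); sL=20/13, sR=20/13; mL=-10/13, mR=-10/13; mL+mR=-20/13 → advance -1; mR−mL=0 → turn +0·90°
n=5: pose=(4,0,E); sL=32/17, sR=32/17; mL=-16/17, mR=-16/17; mL+mR=-32/17 → advance -1; mR−mL=0 → turn +0·90°

0 40/9 40/13 -20/13 -20/9 5 2 W
1 32/13 160/137 -80/137 -16/13 6 2 N
2 16/13 80/61 -40/61 -8/13 6 1 E
3 32/9 160/109 -80/109 -16/9 5 1 N
4 20/13 20/13 -10/13 -10/13 5 0 E
5 32/17 32/17 -16/17 -16/17 4 0 E
final 3 0 E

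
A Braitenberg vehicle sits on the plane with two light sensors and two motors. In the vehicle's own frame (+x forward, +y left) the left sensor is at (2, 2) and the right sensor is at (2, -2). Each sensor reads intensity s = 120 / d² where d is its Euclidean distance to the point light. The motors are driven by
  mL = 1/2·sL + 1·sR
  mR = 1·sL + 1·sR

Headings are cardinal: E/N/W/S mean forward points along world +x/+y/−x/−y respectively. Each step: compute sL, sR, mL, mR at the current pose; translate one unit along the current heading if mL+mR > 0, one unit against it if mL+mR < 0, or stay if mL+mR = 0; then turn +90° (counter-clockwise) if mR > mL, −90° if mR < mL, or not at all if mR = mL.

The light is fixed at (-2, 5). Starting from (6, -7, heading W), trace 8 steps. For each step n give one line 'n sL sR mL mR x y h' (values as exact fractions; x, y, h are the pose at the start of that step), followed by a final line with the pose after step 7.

0 15/29 15/17 1125/986 690/493 6 -7 W
1 120/277 120/221 46500/61217 59760/61217 5 -7 S
2 60/101 20/51 3550/5151 5080/5151 5 -8 E
3 120/157 120/221 32100/34697 45360/34697 6 -8 N
4 15/29 15/17 1125/986 690/493 6 -7 W
5 120/277 120/221 46500/61217 59760/61217 5 -7 S
6 60/101 20/51 3550/5151 5080/5151 5 -8 E
7 120/157 120/221 32100/34697 45360/34697 6 -8 N
final 6 -7 W

n=0: pose=(6,-7,W); sL=15/29, sR=15/17; mL=1125/986, mR=690/493; mL+mR=2505/986 → advance +1; mR−mL=15/58 → turn +1·90°
n=1: pose=(5,-7,S); sL=120/277, sR=120/221; mL=46500/61217, mR=59760/61217; mL+mR=106260/61217 → advance +1; mR−mL=60/277 → turn +1·90°
n=2: pose=(5,-8,E); sL=60/101, sR=20/51; mL=3550/5151, mR=5080/5151; mL+mR=8630/5151 → advance +1; mR−mL=30/101 → turn +1·90°
n=3: pose=(6,-8,N); sL=120/157, sR=120/221; mL=32100/34697, mR=45360/34697; mL+mR=77460/34697 → advance +1; mR−mL=60/157 → turn +1·90°
n=4: pose=(6,-7,W); sL=15/29, sR=15/17; mL=1125/986, mR=690/493; mL+mR=2505/986 → advance +1; mR−mL=15/58 → turn +1·90°
n=5: pose=(5,-7,S); sL=120/277, sR=120/221; mL=46500/61217, mR=59760/61217; mL+mR=106260/61217 → advance +1; mR−mL=60/277 → turn +1·90°
n=6: pose=(5,-8,E); sL=60/101, sR=20/51; mL=3550/5151, mR=5080/5151; mL+mR=8630/5151 → advance +1; mR−mL=30/101 → turn +1·90°
n=7: pose=(6,-8,N); sL=120/157, sR=120/221; mL=32100/34697, mR=45360/34697; mL+mR=77460/34697 → advance +1; mR−mL=60/157 → turn +1·90°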